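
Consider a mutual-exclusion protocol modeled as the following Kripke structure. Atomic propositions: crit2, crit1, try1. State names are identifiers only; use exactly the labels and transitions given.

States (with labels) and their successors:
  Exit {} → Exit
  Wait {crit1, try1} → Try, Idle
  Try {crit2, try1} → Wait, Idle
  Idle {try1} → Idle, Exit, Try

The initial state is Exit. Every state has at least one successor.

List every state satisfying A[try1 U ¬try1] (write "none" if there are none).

States satisfying try1: {Wait, Try, Idle}.
States satisfying ¬try1: {Exit}.
States satisfying A[try1 U ¬try1]: {Exit}.

{Exit}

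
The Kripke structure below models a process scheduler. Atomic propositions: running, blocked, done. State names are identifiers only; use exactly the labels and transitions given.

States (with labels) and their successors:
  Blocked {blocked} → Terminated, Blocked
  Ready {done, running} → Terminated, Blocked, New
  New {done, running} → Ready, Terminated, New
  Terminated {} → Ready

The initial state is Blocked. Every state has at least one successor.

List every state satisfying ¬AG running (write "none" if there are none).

States satisfying running: {Ready, New}.
States satisfying AG running: ∅.
States satisfying ¬AG running: {Blocked, Ready, New, Terminated}.

{Blocked, Ready, New, Terminated}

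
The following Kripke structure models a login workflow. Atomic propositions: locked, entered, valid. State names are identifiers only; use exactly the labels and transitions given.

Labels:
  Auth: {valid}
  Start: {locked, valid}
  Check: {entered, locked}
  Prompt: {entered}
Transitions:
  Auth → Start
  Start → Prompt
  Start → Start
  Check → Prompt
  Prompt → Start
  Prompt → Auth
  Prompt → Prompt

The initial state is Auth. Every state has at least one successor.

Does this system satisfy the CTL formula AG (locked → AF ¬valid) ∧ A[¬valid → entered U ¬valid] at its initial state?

Violated

States satisfying locked → AF ¬valid: {Auth, Check, Prompt}.
States satisfying AG (locked → AF ¬valid): ∅.
States satisfying ¬valid → entered: {Auth, Start, Check, Prompt}.
States satisfying ¬valid: {Check, Prompt}.
States satisfying A[¬valid → entered U ¬valid]: {Check, Prompt}.
States satisfying AG (locked → AF ¬valid) ∧ A[¬valid → entered U ¬valid]: ∅.
Auth ∉ Sat(AG (locked → AF ¬valid) ∧ A[¬valid → entered U ¬valid]).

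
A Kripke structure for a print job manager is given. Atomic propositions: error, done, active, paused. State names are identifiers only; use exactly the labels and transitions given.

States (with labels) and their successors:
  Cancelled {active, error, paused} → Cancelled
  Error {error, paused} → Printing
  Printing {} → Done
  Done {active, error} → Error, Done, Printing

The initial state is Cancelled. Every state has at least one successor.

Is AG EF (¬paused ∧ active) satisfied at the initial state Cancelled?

Violated

States satisfying EF (¬paused ∧ active): {Error, Printing, Done}.
States satisfying AG EF (¬paused ∧ active): {Error, Printing, Done}.
Cancelled is reachable from Cancelled and violates EF (¬paused ∧ active), so AG fails at Cancelled.
Cancelled ∉ Sat(AG EF (¬paused ∧ active)).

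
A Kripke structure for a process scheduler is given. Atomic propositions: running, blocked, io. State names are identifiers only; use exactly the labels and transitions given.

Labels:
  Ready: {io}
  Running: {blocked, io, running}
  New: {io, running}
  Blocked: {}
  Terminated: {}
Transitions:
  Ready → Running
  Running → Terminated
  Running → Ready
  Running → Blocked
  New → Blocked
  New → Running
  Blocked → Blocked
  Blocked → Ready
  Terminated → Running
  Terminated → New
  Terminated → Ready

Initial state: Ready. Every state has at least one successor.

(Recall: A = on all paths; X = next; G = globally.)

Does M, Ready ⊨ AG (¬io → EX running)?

No

States satisfying ¬io → EX running: {Ready, Running, New, Terminated}.
States satisfying AG (¬io → EX running): ∅.
Blocked is reachable from Ready and violates ¬io → EX running, so AG fails at Ready.
Ready ∉ Sat(AG (¬io → EX running)).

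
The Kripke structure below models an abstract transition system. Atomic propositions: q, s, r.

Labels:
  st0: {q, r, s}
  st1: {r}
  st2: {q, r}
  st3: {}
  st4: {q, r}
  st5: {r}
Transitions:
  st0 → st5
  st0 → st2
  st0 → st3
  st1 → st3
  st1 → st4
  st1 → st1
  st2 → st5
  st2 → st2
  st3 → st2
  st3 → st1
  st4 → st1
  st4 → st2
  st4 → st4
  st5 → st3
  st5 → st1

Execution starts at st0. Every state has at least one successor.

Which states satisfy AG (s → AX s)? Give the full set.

States satisfying s → AX s: {st1, st2, st3, st4, st5}.
States satisfying AG (s → AX s): {st1, st2, st3, st4, st5}.

{st1, st2, st3, st4, st5}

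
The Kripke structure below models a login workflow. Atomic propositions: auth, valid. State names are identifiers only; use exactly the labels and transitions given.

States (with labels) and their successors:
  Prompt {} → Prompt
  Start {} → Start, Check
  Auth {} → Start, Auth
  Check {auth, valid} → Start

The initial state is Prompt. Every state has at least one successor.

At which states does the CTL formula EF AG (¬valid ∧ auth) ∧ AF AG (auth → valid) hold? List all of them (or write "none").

States satisfying AG (¬valid ∧ auth): ∅.
States satisfying EF AG (¬valid ∧ auth): ∅.
States satisfying AG (auth → valid): {Prompt, Start, Auth, Check}.
States satisfying AF AG (auth → valid): {Prompt, Start, Auth, Check}.
States satisfying EF AG (¬valid ∧ auth) ∧ AF AG (auth → valid): ∅.

none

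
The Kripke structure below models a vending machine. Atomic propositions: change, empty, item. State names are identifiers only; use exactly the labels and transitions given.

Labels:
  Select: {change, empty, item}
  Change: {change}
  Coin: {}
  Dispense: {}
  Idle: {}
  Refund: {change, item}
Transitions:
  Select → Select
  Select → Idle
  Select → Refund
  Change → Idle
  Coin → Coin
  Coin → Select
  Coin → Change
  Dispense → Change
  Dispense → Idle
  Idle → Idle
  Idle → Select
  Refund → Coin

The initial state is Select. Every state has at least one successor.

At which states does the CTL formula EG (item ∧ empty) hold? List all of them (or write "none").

States satisfying item ∧ empty: {Select}.
States satisfying EG (item ∧ empty): {Select}.

{Select}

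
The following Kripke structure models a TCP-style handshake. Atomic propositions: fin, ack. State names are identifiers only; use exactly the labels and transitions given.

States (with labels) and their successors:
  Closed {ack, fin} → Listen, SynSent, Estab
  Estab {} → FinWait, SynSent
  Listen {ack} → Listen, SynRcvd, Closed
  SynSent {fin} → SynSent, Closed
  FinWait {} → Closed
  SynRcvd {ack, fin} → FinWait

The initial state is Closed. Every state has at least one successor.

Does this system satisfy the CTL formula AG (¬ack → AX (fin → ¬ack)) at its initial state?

Does not hold

States satisfying ¬ack → AX (fin → ¬ack): {Closed, Estab, Listen, SynRcvd}.
States satisfying AG (¬ack → AX (fin → ¬ack)): ∅.
FinWait is reachable from Closed and violates ¬ack → AX (fin → ¬ack), so AG fails at Closed.
Closed ∉ Sat(AG (¬ack → AX (fin → ¬ack))).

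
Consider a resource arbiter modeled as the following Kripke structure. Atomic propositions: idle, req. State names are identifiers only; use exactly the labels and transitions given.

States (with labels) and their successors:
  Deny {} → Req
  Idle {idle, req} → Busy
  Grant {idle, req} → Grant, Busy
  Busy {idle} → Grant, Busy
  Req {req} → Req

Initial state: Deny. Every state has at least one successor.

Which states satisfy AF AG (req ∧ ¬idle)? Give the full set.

{Deny, Req}

States satisfying AG (req ∧ ¬idle): {Req}.
States satisfying AF AG (req ∧ ¬idle): {Deny, Req}.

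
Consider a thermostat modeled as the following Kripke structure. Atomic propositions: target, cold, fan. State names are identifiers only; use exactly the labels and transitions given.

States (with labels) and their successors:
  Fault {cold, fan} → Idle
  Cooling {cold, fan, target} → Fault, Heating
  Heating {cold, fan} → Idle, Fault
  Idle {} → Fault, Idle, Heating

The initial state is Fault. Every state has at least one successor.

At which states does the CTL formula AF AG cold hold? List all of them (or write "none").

none

States satisfying AG cold: ∅.
States satisfying AF AG cold: ∅.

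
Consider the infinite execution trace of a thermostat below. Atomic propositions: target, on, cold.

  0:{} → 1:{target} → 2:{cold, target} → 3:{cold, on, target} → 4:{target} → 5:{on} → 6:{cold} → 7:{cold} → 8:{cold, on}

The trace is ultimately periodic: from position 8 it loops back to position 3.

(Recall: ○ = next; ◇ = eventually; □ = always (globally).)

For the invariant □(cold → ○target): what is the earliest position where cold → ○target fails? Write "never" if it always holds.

Check cold → ○target at each position in order: 0 ✓, 1 ✓, 2 ✓, 3 ✓, 4 ✓, 5 ✓.
At position 6 the labels are {cold} and the next position 7 has {cold}, so cold → ○target is false there. This is the first violation.

6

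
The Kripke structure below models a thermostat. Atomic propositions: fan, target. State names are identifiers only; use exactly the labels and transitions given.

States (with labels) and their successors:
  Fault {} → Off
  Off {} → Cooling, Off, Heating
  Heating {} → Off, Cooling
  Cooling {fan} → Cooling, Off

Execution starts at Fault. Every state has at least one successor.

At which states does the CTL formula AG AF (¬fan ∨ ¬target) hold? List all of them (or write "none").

States satisfying AF (¬fan ∨ ¬target): {Fault, Off, Heating, Cooling}.
States satisfying AG AF (¬fan ∨ ¬target): {Fault, Off, Heating, Cooling}.

{Fault, Off, Heating, Cooling}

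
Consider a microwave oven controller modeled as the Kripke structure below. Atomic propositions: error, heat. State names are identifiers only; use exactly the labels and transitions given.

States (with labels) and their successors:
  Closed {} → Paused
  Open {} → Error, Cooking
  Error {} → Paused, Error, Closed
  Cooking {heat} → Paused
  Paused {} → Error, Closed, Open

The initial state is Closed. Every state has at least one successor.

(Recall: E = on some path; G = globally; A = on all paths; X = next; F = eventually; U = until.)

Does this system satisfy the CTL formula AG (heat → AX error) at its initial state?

States satisfying heat → AX error: {Closed, Open, Error, Paused}.
States satisfying AG (heat → AX error): ∅.
Cooking is reachable from Closed and violates heat → AX error, so AG fails at Closed.
Closed ∉ Sat(AG (heat → AX error)).

Violated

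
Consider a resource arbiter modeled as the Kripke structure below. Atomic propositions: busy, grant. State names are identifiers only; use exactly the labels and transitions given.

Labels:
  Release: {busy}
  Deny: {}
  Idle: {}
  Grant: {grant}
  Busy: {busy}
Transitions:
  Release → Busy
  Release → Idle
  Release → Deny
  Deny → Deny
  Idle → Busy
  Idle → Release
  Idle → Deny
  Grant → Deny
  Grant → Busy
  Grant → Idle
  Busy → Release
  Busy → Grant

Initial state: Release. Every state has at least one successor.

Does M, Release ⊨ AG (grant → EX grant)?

States satisfying grant → EX grant: {Release, Deny, Idle, Busy}.
States satisfying AG (grant → EX grant): {Deny}.
Grant is reachable from Release and violates grant → EX grant, so AG fails at Release.
Release ∉ Sat(AG (grant → EX grant)).

No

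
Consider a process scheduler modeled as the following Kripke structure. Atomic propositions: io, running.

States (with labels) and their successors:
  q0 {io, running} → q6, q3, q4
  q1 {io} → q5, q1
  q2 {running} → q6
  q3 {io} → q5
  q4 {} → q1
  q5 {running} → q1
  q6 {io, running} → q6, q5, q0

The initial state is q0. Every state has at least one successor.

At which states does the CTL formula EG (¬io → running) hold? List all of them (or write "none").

States satisfying ¬io → running: {q0, q1, q2, q3, q5, q6}.
States satisfying EG (¬io → running): {q0, q1, q2, q3, q5, q6}.

{q0, q1, q2, q3, q5, q6}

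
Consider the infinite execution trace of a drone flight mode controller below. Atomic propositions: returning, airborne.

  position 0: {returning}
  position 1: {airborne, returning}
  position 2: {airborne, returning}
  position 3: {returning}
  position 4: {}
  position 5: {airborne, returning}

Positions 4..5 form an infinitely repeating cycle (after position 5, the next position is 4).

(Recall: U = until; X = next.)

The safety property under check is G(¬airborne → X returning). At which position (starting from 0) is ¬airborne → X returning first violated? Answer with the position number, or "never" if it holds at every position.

3

Check ¬airborne → X returning at each position in order: 0 ✓, 1 ✓, 2 ✓.
At position 3 the labels are {returning} and the next position 4 has {}, so ¬airborne → X returning is false there. This is the first violation.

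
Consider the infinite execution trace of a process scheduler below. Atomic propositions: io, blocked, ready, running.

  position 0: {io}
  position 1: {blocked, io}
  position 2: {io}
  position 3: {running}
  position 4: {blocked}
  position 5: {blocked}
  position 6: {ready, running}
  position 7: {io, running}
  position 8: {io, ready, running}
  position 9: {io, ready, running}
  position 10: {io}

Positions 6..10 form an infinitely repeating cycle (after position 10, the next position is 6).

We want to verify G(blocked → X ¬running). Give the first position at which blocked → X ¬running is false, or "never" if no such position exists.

Check blocked → X ¬running at each position in order: 0 ✓, 1 ✓, 2 ✓, 3 ✓, 4 ✓.
At position 5 the labels are {blocked} and the next position 6 has {ready, running}, so blocked → X ¬running is false there. This is the first violation.

5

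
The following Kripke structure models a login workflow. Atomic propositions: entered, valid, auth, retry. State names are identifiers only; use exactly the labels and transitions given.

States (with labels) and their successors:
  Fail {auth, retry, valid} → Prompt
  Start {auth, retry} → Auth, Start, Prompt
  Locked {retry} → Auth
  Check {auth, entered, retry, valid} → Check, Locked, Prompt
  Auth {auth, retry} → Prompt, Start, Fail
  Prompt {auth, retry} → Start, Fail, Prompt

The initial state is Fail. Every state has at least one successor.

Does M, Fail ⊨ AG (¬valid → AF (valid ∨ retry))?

Holds

States satisfying ¬valid → AF (valid ∨ retry): {Fail, Start, Locked, Check, Auth, Prompt}.
States satisfying AG (¬valid → AF (valid ∨ retry)): {Fail, Start, Locked, Check, Auth, Prompt}.
Every state reachable from Fail satisfies ¬valid → AF (valid ∨ retry).
Fail ∈ Sat(AG (¬valid → AF (valid ∨ retry))).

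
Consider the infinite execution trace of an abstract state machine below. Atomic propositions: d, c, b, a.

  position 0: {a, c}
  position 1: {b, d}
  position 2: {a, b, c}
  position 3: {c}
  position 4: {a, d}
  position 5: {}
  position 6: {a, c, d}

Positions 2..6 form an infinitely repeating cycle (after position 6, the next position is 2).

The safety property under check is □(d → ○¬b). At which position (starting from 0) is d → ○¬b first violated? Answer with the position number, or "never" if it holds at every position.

Check d → ○¬b at each position in order: 0 ✓.
At position 1 the labels are {b, d} and the next position 2 has {a, b, c}, so d → ○¬b is false there. This is the first violation.

1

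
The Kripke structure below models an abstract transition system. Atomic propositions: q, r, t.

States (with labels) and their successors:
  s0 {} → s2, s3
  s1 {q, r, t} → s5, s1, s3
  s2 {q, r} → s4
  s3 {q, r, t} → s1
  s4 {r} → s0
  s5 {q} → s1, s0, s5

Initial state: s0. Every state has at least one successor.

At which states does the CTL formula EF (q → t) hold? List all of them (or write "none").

{s0, s1, s2, s3, s4, s5}

States satisfying q → t: {s0, s1, s3, s4}.
States satisfying EF (q → t): {s0, s1, s2, s3, s4, s5}.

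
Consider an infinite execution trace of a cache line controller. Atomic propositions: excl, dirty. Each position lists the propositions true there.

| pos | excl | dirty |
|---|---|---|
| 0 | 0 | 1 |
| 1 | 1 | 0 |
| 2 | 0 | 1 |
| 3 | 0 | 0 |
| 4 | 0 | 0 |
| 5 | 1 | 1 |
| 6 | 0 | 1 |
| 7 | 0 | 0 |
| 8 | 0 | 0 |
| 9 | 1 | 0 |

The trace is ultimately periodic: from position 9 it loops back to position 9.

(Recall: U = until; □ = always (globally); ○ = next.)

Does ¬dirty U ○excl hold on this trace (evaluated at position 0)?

Satisfied

Walking from position 0: ○excl first holds at position 0, and ¬dirty holds at every earlier position along the way, so ¬dirty U ○excl holds.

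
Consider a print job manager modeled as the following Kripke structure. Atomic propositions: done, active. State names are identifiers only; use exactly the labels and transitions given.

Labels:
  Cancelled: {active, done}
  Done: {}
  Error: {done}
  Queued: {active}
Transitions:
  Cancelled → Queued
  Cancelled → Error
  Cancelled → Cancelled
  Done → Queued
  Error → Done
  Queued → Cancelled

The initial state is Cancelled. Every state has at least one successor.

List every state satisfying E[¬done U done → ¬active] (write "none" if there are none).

{Done, Error, Queued}

States satisfying ¬done: {Done, Queued}.
States satisfying done → ¬active: {Done, Error, Queued}.
States satisfying E[¬done U done → ¬active]: {Done, Error, Queued}.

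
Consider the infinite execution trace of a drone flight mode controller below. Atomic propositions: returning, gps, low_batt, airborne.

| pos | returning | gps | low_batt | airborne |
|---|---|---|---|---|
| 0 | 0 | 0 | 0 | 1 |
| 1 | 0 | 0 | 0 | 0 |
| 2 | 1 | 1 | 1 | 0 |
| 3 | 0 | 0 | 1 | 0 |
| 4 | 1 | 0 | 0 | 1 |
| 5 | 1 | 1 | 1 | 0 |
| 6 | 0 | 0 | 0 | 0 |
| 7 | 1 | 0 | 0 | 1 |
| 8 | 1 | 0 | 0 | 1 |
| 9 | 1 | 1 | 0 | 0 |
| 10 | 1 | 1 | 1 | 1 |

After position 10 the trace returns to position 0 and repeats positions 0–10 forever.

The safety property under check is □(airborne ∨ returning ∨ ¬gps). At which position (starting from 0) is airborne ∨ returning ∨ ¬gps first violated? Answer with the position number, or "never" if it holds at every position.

airborne ∨ returning ∨ ¬gps holds at every position 0..10, and those are all the positions the trace ever visits, so the invariant □(airborne ∨ returning ∨ ¬gps) is never violated.

never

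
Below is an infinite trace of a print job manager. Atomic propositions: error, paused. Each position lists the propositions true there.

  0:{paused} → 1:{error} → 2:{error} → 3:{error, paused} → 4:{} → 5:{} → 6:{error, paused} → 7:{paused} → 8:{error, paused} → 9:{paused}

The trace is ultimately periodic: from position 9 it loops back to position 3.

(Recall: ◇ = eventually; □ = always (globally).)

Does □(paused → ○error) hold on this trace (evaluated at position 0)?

paused → ○error must hold at every position from 0 onward. It fails at position 3, so □(paused → ○error) is false.
Positions where paused holds: 0, 3, 6, 7, 8, 9.
Check ○error at each: 0→ok, 3→fails, 6→fails, 7→ok, 8→fails, 9→ok.

Does not hold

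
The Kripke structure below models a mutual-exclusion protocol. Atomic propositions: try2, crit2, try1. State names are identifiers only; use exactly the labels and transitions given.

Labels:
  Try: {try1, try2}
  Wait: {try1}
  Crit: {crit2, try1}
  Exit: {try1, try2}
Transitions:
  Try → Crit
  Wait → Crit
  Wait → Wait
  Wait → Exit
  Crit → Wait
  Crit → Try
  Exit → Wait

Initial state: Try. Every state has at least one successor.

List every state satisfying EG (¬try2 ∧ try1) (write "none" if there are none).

States satisfying ¬try2 ∧ try1: {Wait, Crit}.
States satisfying EG (¬try2 ∧ try1): {Wait, Crit}.

{Wait, Crit}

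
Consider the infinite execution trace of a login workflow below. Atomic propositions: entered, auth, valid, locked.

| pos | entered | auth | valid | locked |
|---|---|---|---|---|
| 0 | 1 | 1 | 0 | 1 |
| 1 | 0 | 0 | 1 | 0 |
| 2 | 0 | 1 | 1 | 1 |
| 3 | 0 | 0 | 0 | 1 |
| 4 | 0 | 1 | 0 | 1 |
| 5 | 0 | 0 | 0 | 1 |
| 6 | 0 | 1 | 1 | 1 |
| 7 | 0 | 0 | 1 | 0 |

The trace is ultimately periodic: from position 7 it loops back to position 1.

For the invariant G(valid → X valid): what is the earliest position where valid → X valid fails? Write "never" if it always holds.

Check valid → X valid at each position in order: 0 ✓, 1 ✓.
At position 2 the labels are {auth, locked, valid} and the next position 3 has {locked}, so valid → X valid is false there. This is the first violation.

2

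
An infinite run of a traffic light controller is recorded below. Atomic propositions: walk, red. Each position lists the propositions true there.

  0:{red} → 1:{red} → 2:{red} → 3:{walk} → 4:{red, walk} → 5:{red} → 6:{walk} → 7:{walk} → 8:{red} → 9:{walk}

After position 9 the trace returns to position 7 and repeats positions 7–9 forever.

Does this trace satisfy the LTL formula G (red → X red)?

red → X red must hold at every position from 0 onward. It fails at position 2, so G (red → X red) is false.
Positions where red holds: 0, 1, 2, 4, 5, 8.
Check X red at each: 0→ok, 1→ok, 2→fails, 4→ok, 5→fails, 8→fails.

Violated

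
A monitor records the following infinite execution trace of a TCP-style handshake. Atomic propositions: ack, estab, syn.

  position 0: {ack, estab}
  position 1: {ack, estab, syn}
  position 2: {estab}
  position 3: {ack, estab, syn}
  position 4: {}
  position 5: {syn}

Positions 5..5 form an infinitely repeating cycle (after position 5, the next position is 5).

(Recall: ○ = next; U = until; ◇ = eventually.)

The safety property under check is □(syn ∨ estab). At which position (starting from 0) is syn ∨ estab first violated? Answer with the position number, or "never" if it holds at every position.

4

Check syn ∨ estab at each position in order: 0 ✓, 1 ✓, 2 ✓, 3 ✓.
At position 4 the labels are {}, so syn ∨ estab is false there. This is the first violation.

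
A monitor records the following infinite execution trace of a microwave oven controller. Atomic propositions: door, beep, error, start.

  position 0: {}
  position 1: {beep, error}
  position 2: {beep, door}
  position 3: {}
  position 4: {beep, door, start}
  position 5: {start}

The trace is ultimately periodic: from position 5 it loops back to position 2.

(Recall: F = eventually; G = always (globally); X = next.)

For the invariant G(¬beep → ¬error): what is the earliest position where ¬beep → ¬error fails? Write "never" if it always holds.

never

¬beep → ¬error holds at every position 0..5, and those are all the positions the trace ever visits, so the invariant G(¬beep → ¬error) is never violated.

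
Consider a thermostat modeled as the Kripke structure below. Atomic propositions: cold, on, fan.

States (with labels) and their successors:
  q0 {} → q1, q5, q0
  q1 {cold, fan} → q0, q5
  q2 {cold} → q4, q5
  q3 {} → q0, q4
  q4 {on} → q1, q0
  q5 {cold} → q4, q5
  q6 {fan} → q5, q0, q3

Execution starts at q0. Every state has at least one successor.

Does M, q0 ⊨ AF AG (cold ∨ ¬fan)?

States satisfying AG (cold ∨ ¬fan): {q0, q1, q2, q3, q4, q5}.
States satisfying AF AG (cold ∨ ¬fan): {q0, q1, q2, q3, q4, q5, q6}.
q0 ∈ Sat(AF AG (cold ∨ ¬fan)).

Yes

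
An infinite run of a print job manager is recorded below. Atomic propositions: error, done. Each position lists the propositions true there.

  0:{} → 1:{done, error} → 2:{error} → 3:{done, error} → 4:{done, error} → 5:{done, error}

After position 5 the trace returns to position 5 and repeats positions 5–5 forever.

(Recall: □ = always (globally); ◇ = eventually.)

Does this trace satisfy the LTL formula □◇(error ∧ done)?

Yes

◇(error ∧ done) holds at every position 0..5, and those are all positions ever visited, so □◇(error ∧ done) holds.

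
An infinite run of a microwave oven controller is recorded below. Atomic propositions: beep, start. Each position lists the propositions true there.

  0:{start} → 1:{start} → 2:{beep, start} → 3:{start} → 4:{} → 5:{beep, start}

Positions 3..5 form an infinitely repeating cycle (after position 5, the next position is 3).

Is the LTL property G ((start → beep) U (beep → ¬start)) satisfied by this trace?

(start → beep) U (beep → ¬start) holds at every position 0..5, and those are all positions ever visited, so G ((start → beep) U (beep → ¬start)) holds.

Satisfied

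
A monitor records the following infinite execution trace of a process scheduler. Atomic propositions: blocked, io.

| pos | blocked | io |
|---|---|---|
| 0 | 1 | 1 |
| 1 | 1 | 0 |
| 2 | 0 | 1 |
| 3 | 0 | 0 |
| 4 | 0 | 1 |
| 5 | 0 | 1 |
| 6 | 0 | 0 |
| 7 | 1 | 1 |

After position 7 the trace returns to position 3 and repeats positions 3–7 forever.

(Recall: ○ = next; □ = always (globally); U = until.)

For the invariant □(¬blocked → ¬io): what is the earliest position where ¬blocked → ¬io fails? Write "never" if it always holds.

2

Check ¬blocked → ¬io at each position in order: 0 ✓, 1 ✓.
At position 2 the labels are {io}, so ¬blocked → ¬io is false there. This is the first violation.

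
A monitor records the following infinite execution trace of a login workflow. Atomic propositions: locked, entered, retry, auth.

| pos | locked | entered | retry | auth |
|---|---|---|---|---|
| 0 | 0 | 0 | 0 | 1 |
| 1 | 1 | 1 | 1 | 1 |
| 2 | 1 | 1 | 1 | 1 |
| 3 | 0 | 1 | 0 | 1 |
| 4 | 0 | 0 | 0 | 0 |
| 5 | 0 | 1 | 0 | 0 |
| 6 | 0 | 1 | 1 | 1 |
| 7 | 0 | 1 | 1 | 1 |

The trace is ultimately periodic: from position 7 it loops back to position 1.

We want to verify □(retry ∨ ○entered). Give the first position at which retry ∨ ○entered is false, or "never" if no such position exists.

3

Check retry ∨ ○entered at each position in order: 0 ✓, 1 ✓, 2 ✓.
At position 3 the labels are {auth, entered} and the next position 4 has {}, so retry ∨ ○entered is false there. This is the first violation.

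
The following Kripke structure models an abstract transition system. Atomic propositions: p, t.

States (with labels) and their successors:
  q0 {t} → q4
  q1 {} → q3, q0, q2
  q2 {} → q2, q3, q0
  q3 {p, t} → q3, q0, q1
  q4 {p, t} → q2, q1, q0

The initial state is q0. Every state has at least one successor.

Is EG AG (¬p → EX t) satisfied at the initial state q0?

States satisfying AG (¬p → EX t): {q0, q1, q2, q3, q4}.
States satisfying EG AG (¬p → EX t): {q0, q1, q2, q3, q4}.
q0 ∈ Sat(EG AG (¬p → EX t)).

Holds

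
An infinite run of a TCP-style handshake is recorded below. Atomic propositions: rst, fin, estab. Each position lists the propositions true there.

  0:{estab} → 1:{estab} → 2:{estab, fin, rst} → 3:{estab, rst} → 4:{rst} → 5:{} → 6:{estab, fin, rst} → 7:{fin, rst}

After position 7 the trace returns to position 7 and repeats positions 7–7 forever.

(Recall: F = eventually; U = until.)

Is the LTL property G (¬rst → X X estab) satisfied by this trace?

¬rst → X X estab must hold at every position from 0 onward. It fails at position 5, so G (¬rst → X X estab) is false.
Positions where ¬rst holds: 0, 1, 5.
Check X X estab at each: 0→ok, 1→ok, 5→fails.

Violated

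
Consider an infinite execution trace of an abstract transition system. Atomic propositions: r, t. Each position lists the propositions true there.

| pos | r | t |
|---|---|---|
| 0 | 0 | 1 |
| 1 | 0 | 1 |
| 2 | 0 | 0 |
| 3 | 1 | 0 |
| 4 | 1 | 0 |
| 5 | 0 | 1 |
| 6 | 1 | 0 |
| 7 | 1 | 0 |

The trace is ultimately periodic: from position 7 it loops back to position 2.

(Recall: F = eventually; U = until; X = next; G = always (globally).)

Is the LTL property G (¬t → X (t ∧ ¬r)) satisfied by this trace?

¬t → X (t ∧ ¬r) must hold at every position from 0 onward. It fails at position 2, so G (¬t → X (t ∧ ¬r)) is false.
Positions where ¬t holds: 2, 3, 4, 6, 7.
Check X (t ∧ ¬r) at each: 2→fails, 3→fails, 4→ok, 6→fails, 7→fails.

Violated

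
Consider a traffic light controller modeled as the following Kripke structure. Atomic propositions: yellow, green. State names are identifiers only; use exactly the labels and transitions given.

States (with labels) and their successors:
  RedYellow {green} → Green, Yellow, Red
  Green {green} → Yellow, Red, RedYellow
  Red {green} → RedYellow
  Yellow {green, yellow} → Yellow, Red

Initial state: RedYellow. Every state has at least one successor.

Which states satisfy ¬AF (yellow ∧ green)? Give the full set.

States satisfying yellow ∧ green: {Yellow}.
States satisfying AF (yellow ∧ green): {Yellow}.
States satisfying ¬AF (yellow ∧ green): {RedYellow, Green, Red}.

{RedYellow, Green, Red}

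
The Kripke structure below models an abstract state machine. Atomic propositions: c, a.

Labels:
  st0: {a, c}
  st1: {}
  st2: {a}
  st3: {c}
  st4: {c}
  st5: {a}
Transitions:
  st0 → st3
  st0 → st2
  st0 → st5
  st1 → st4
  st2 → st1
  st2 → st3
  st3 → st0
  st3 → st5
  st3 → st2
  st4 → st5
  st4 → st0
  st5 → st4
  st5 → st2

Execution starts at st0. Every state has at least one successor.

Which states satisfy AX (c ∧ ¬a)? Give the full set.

{st1}

States satisfying c ∧ ¬a: {st3, st4}.
States satisfying AX (c ∧ ¬a): {st1}.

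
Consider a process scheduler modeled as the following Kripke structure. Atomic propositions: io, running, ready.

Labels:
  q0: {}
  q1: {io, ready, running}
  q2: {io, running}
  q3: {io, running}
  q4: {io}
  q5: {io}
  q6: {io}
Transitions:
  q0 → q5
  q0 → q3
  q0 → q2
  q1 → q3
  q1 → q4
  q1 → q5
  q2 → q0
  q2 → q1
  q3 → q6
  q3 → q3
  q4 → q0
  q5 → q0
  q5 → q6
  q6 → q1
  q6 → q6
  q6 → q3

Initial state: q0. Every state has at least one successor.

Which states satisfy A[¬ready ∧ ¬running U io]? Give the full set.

States satisfying ¬ready ∧ ¬running: {q0, q4, q5, q6}.
States satisfying io: {q1, q2, q3, q4, q5, q6}.
States satisfying A[¬ready ∧ ¬running U io]: {q0, q1, q2, q3, q4, q5, q6}.

{q0, q1, q2, q3, q4, q5, q6}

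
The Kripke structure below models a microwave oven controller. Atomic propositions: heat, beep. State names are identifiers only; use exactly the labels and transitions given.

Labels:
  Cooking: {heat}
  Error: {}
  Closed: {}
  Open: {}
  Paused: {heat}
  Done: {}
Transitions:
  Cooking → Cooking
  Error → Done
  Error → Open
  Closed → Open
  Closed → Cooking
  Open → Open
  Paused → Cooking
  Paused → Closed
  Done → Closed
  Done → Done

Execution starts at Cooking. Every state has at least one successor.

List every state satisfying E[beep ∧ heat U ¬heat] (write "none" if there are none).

{Error, Closed, Open, Done}

States satisfying beep ∧ heat: ∅.
States satisfying ¬heat: {Error, Closed, Open, Done}.
States satisfying E[beep ∧ heat U ¬heat]: {Error, Closed, Open, Done}.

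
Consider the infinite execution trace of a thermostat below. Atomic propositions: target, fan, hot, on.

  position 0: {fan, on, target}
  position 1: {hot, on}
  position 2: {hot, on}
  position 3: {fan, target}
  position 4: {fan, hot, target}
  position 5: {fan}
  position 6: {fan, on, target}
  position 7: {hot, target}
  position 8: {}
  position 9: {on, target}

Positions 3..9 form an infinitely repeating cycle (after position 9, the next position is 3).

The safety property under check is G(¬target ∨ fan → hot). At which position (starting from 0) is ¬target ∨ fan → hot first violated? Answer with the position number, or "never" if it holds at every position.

0

At position 0 the labels are {fan, on, target}, so ¬target ∨ fan → hot is false there. This is the first violation.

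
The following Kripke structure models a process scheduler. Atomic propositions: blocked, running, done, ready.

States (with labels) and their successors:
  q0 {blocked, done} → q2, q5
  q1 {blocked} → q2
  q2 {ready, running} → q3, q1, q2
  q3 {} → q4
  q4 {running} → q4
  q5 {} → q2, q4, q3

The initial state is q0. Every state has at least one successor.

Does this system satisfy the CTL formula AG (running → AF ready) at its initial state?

States satisfying running → AF ready: {q0, q1, q2, q3, q5}.
States satisfying AG (running → AF ready): ∅.
q4 is reachable from q0 and violates running → AF ready, so AG fails at q0.
q0 ∉ Sat(AG (running → AF ready)).

Violated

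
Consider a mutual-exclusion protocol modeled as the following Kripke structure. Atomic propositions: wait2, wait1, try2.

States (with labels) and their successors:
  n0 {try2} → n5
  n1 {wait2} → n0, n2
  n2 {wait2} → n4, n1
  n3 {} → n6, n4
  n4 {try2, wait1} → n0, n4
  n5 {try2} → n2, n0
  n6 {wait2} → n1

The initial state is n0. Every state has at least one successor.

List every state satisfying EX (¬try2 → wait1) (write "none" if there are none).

States satisfying ¬try2 → wait1: {n0, n4, n5}.
States satisfying EX (¬try2 → wait1): {n0, n1, n2, n3, n4, n5}.

{n0, n1, n2, n3, n4, n5}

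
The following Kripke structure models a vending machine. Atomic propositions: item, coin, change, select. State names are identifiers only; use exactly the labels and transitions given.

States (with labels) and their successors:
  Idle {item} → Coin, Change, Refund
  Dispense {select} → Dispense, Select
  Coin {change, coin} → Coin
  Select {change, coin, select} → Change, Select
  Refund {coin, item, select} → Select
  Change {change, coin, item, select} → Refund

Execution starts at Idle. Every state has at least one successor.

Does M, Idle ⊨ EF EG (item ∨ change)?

States satisfying EG (item ∨ change): {Idle, Coin, Select, Refund, Change}.
States satisfying EF EG (item ∨ change): {Idle, Dispense, Coin, Select, Refund, Change}.
Some path from Idle reaches a state where EG (item ∨ change) holds.
Idle ∈ Sat(EF EG (item ∨ change)).

Satisfied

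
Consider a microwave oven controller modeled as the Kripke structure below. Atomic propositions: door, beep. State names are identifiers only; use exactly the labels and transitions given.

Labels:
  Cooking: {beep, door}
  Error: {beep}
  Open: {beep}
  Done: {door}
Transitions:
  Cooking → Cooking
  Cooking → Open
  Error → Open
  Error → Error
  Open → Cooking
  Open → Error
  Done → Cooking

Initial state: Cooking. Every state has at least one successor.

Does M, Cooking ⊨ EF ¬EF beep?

States satisfying ¬EF beep: ∅.
States satisfying EF ¬EF beep: ∅.
No suitable path/successor from Cooking witnesses the formula.
Cooking ∉ Sat(EF ¬EF beep).

Violated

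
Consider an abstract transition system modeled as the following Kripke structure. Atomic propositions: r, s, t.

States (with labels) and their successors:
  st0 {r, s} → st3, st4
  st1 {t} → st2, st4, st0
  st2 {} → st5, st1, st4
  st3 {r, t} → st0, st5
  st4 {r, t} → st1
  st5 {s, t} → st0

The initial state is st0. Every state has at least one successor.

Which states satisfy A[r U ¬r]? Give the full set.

{st1, st2, st4, st5}

States satisfying r: {st0, st3, st4}.
States satisfying ¬r: {st1, st2, st5}.
States satisfying A[r U ¬r]: {st1, st2, st4, st5}.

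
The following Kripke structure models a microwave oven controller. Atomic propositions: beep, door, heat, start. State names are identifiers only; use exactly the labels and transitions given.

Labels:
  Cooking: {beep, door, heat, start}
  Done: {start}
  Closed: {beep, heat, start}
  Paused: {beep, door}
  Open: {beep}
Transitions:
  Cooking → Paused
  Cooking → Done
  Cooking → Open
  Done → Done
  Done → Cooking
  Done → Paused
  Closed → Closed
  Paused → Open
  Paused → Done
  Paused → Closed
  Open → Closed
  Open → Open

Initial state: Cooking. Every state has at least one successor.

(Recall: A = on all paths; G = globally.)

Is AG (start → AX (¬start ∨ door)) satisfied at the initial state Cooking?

States satisfying start → AX (¬start ∨ door): {Paused, Open}.
States satisfying AG (start → AX (¬start ∨ door)): ∅.
Closed is reachable from Cooking and violates start → AX (¬start ∨ door), so AG fails at Cooking.
Cooking ∉ Sat(AG (start → AX (¬start ∨ door))).

Does not hold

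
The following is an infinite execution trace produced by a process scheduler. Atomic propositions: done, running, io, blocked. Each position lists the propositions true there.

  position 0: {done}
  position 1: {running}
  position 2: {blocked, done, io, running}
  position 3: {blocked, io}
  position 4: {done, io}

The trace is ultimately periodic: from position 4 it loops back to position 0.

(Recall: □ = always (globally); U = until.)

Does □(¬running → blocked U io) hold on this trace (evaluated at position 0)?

Does not hold

¬running → blocked U io must hold at every position from 0 onward. It fails at position 0, so □(¬running → blocked U io) is false.
Positions where ¬running holds: 0, 3, 4.
Check blocked U io at each: 0→fails, 3→ok, 4→ok.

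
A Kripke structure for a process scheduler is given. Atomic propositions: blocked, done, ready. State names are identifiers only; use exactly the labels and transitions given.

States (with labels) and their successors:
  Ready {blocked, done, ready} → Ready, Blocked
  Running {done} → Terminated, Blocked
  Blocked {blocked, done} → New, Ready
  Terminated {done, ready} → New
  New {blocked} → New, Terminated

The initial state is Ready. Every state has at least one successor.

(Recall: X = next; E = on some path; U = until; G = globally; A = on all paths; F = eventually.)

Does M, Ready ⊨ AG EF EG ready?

Does not hold

States satisfying EF EG ready: {Ready, Running, Blocked}.
States satisfying AG EF EG ready: ∅.
New is reachable from Ready and violates EF EG ready, so AG fails at Ready.
Ready ∉ Sat(AG EF EG ready).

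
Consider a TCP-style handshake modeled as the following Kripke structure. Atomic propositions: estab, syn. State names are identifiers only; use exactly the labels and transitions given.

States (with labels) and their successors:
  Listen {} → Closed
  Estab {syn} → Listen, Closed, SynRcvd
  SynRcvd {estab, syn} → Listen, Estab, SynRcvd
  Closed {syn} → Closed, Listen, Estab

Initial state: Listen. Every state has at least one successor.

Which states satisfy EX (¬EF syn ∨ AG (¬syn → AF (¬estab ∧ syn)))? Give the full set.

{Listen, Estab, SynRcvd, Closed}

States satisfying ¬EF syn ∨ AG (¬syn → AF (¬estab ∧ syn)): {Listen, Estab, SynRcvd, Closed}.
States satisfying EX (¬EF syn ∨ AG (¬syn → AF (¬estab ∧ syn))): {Listen, Estab, SynRcvd, Closed}.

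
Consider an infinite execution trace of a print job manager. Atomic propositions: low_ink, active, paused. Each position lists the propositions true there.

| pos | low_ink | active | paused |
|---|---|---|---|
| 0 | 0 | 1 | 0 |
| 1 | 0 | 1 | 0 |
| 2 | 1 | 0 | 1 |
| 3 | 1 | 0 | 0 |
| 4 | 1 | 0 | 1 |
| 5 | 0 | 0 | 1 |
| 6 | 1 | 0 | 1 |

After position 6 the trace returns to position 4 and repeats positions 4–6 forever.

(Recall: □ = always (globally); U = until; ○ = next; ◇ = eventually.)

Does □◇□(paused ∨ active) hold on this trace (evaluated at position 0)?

◇□(paused ∨ active) holds at every position 0..6, and those are all positions ever visited, so □◇□(paused ∨ active) holds.

Yes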